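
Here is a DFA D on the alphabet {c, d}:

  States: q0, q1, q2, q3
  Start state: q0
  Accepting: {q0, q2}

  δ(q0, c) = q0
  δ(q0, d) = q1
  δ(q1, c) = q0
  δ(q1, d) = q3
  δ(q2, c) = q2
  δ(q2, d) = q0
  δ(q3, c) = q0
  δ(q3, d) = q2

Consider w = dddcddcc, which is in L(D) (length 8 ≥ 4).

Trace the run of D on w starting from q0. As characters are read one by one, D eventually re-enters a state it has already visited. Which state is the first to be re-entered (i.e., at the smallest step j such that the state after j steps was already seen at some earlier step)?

q2

Run of D on w = d d d c d d c c:
  step 0: q0  (start)
  step 1: q1  (read d: q0→q1)
  step 2: q3  (read d: q1→q3)
  step 3: q2  (read d: q3→q2)
  step 4: q2  (read c: q2→q2)   ← first repeat (q2 seen earlier)
  step 5: q0  (read d: q2→q0)
  step 6: q1  (read d: q0→q1)
  step 7: q0  (read c: q1→q0)
  step 8: q0  (read c: q0→q0)

The earliest repeat is at step j = 4: D is in q2, which it already visited at step i = 3.
With |Q| = 4, pigeonhole forces a state repeat no later than step 4; the substring read between the first and second visits to that state can be pumped.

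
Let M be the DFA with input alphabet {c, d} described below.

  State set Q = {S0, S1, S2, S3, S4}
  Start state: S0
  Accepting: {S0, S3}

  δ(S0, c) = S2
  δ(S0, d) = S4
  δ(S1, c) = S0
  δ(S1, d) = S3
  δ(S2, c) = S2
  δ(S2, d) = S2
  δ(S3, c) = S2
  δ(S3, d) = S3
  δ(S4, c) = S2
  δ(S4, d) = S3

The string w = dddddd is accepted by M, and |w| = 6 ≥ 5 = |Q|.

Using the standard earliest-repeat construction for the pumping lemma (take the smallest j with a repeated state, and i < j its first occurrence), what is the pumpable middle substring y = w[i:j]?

Run of M on w = d d d d d d:
  step 0: S0  (start)
  step 1: S4  (read d: S0→S4)
  step 2: S3  (read d: S4→S3)
  step 3: S3  (read d: S3→S3)   ← first repeat (S3 seen earlier)
  step 4: S3  (read d: S3→S3)
  step 5: S3  (read d: S3→S3)
  step 6: S3  (read d: S3→S3)

So i = 2, j = 3, giving x = w[0:2] = dd, y = w[2:3] = d, z = w[3:6] = ddd.
Check: |xy| = 3 ≤ 5 and |y| = 1 ≥ 1. Reading y takes M from S3 back to S3, so every xyⁱz is accepted.
Since M has 5 states, any run of length ≥ 5 visits 5+1 states, so by pigeonhole some state repeats within the first 5 steps — that repeat gives the pumpable loop.

d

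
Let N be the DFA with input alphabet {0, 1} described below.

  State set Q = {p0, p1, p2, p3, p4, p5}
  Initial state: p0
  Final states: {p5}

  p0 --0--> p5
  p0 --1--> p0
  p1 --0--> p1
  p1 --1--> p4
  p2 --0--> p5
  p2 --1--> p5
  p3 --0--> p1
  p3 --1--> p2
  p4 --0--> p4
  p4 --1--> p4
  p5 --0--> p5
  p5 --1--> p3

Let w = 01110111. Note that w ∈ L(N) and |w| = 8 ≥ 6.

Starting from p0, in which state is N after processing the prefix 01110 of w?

p5

State sequence: p0 -0-> p5 -1-> p3 -1-> p2 -1-> p5 -0-> p5

After reading 5 characters, N is in state p5.
(This kind of state-tracing is the core of the pumping-lemma construction: with 6 states, pigeonhole forces a repeat within the first 6 steps.)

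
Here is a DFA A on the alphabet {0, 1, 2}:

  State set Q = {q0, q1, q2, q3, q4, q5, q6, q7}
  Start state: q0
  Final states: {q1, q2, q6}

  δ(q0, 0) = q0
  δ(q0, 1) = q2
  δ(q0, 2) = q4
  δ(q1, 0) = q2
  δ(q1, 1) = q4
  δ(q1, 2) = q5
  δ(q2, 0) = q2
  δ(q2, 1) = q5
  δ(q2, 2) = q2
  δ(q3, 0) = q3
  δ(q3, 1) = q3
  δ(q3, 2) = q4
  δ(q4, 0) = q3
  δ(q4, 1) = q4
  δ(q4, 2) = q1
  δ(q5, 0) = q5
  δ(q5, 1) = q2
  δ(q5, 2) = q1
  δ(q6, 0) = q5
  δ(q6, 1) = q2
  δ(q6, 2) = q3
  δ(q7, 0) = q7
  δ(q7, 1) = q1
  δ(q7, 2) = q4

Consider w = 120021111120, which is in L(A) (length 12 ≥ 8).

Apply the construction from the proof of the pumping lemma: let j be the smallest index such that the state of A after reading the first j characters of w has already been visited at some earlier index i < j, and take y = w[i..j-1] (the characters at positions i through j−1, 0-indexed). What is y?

State sequence: q0 -1-> q2 -2-> q2 -0-> q2 -0-> q2 -2-> q2 -1-> q5 -1-> q2 -1-> q5 -1-> q2 -1-> q5 -2-> q1 -0-> q2
First repeat at step 2: q2 was already visited.

So i = 1, j = 2, giving x = w[0:1] = 1, y = w[1:2] = 2, z = w[2:12] = 0021111120.
Check: |xy| = 2 ≤ 8 and |y| = 1 ≥ 1. Reading y takes A from q2 back to q2, so every xyⁱz is accepted.
The DFA has 8 states, so the proof of the pumping lemma guarantees a repeated state among the first 8+1 visited; the segment between the two visits is the pumpable y.

2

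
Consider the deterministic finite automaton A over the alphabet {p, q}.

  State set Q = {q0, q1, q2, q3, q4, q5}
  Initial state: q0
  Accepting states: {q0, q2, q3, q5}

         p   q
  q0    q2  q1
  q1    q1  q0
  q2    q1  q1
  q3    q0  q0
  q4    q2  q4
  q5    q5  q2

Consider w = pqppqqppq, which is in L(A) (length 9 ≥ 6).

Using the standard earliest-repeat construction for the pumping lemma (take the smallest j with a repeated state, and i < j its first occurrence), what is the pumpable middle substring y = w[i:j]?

Run of A on w = p q p p q q p p q:
  step 0: q0  (start)
  step 1: q2  (read p: q0→q2)
  step 2: q1  (read q: q2→q1)
  step 3: q1  (read p: q1→q1)   ← first repeat (q1 seen earlier)
  step 4: q1  (read p: q1→q1)
  step 5: q0  (read q: q1→q0)
  step 6: q1  (read q: q0→q1)
  step 7: q1  (read p: q1→q1)
  step 8: q1  (read p: q1→q1)
  step 9: q0  (read q: q1→q0)

So i = 2, j = 3, giving x = w[0:2] = pq, y = w[2:3] = p, z = w[3:9] = pqqppq.
Check: |xy| = 3 ≤ 6 and |y| = 1 ≥ 1. Reading y takes A from q1 back to q1, so every xyⁱz is accepted.

p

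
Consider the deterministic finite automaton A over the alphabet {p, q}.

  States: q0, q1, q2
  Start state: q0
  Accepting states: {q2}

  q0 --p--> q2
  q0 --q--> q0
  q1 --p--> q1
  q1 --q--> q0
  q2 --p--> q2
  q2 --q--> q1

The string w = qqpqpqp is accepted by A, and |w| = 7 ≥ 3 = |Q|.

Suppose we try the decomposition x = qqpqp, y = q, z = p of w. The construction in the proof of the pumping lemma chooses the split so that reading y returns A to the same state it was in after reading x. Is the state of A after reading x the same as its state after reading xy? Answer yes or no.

no

Run of A on the first 6 characters of w = q q p q p q:
  step 0: q0  (start)
  step 1: q0  (read q: q0→q0)
  step 2: q0  (read q: q0→q0)
  step 3: q2  (read p: q0→q2)
  step 4: q1  (read q: q2→q1)
  step 5: q1  (read p: q1→q1)
  step 6: q0  (read q: q1→q0)

After x (step 5): q1. After xy (step 6): q0.
They differ (q1 ≠ q0), so y is not a cycle from the state after x; this split is not the one the pumping-lemma construction produces, and pumping y need not keep the string in L(A).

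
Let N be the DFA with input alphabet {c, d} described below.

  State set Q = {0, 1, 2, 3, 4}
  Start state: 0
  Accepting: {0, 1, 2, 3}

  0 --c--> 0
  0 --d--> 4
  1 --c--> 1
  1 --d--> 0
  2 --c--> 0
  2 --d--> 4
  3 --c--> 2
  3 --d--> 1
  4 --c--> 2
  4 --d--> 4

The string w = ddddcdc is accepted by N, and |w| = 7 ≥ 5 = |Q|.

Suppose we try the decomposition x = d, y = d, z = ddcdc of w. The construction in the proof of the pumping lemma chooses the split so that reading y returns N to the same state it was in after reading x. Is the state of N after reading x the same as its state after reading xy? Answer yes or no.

yes

State sequence: 0 -d-> 4 -d-> 4

After x (step 1): 4. After xy (step 2): 4.
They match, so y = d drives N around a cycle from 4 back to itself; pumping y any number of times keeps N in 4 before reading z, and xyⁱz ∈ L(N) for every i ≥ 0.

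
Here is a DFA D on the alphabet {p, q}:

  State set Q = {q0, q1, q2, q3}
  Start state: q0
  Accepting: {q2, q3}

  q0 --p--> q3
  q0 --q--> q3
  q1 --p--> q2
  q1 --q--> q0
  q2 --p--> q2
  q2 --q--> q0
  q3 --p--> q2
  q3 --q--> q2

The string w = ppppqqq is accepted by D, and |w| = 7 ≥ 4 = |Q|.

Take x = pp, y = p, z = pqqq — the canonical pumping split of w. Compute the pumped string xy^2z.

pppppqqq

xy^2z = pp·p·p·pqqq = pppppqqq.
Reading y = p takes D from q2 back to q2, so after x·y·y the machine is still in q2, and z then leads to the accepting state q2. Hence pppppqqq ∈ L(D).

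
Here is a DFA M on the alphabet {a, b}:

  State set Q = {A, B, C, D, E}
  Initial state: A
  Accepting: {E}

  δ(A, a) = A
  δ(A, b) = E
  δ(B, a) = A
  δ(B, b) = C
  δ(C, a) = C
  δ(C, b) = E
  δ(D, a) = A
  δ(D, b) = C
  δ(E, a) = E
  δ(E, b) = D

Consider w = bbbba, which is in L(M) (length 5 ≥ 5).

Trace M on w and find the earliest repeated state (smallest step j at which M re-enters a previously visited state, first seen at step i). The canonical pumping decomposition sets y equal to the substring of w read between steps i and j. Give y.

State sequence: A -b-> E -b-> D -b-> C -b-> E -a-> E
First repeat at step 4: E was already visited.

So i = 1, j = 4, giving x = w[0:1] = b, y = w[1:4] = bbb, z = w[4:5] = a.
Check: |xy| = 4 ≤ 5 and |y| = 3 ≥ 1. Reading y takes M from E back to E, so every xyⁱz is accepted.
Pumping length from the standard proof: p = 5 (the number of states). The repeated state found above gives |xy| = j ≤ 5 and |y| = j − i ≥ 1.

bbb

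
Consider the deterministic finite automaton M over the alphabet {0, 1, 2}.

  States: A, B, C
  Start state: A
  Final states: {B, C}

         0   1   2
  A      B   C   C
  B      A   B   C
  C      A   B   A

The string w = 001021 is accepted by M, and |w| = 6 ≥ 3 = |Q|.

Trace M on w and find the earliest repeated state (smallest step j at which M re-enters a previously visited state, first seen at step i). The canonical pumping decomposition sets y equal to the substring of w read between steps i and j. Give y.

00

State sequence: A -0-> B -0-> A -1-> C -0-> A -2-> C -1-> B
First repeat at step 2: A was already visited.

So i = 0, j = 2, giving x = w[0:0] = ε, y = w[0:2] = 00, z = w[2:6] = 1021.
Check: |xy| = 2 ≤ 3 and |y| = 2 ≥ 1. Reading y takes M from A back to A, so every xyⁱz is accepted.
Since M has 3 states, any run of length ≥ 3 visits 3+1 states, so by pigeonhole some state repeats within the first 3 steps — that repeat gives the pumpable loop.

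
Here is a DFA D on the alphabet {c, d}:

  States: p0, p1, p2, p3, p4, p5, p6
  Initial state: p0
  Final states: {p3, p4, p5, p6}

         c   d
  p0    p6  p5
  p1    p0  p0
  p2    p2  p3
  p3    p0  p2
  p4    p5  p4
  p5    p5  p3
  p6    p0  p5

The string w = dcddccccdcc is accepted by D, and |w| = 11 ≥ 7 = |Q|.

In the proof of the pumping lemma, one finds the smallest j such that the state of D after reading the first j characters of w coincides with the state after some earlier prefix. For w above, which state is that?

p5

Run of D on w = d c d d c c c c d c c:
  step 0: p0  (start)
  step 1: p5  (read d: p0→p5)
  step 2: p5  (read c: p5→p5)   ← first repeat (p5 seen earlier)
  step 3: p3  (read d: p5→p3)
  step 4: p2  (read d: p3→p2)
  step 5: p2  (read c: p2→p2)
  step 6: p2  (read c: p2→p2)
  step 7: p2  (read c: p2→p2)
  step 8: p2  (read c: p2→p2)
  step 9: p3  (read d: p2→p3)
  step 10: p0  (read c: p3→p0)
  step 11: p6  (read c: p0→p6)

The earliest repeat is at step j = 2: D is in p5, which it already visited at step i = 1.
With |Q| = 7, pigeonhole forces a state repeat no later than step 7; the substring read between the first and second visits to that state can be pumped.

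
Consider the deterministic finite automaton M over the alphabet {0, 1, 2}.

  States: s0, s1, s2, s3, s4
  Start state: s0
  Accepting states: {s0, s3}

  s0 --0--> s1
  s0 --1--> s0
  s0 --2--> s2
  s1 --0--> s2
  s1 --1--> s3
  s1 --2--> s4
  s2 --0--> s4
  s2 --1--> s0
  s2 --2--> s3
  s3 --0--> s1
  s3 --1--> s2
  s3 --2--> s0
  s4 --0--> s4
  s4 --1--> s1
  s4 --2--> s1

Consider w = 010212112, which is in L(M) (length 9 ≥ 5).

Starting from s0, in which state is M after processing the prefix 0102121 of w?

Run of M on the first 7 characters of w = 0 1 0 2 1 2 1:
  step 0: s0  (start)
  step 1: s1  (read 0: s0→s1)
  step 2: s3  (read 1: s1→s3)
  step 3: s1  (read 0: s3→s1)
  step 4: s4  (read 2: s1→s4)
  step 5: s1  (read 1: s4→s1)
  step 6: s4  (read 2: s1→s4)
  step 7: s1  (read 1: s4→s1)

After reading 7 characters, M is in state s1.

s1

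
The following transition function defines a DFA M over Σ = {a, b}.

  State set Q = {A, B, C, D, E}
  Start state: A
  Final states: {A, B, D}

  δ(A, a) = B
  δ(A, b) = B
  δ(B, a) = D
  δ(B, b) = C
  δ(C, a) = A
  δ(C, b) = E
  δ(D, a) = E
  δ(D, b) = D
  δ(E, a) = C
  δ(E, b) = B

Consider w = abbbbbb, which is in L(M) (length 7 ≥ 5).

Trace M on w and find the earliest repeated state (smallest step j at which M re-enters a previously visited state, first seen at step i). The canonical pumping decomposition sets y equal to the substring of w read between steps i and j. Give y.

State sequence: A -a-> B -b-> C -b-> E -b-> B -b-> C -b-> E -b-> B
First repeat at step 4: B was already visited.

So i = 1, j = 4, giving x = w[0:1] = a, y = w[1:4] = bbb, z = w[4:7] = bbb.
Check: |xy| = 4 ≤ 5 and |y| = 3 ≥ 1. Reading y takes M from B back to B, so every xyⁱz is accepted.
The DFA has 5 states, so the proof of the pumping lemma guarantees a repeated state among the first 5+1 visited; the segment between the two visits is the pumpable y.

bbb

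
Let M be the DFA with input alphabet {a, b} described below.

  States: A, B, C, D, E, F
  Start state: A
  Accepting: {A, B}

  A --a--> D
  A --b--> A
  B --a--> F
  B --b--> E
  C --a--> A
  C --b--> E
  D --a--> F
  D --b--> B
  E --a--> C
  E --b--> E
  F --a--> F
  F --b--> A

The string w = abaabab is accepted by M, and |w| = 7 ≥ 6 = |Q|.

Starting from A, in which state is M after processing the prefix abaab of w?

A

State sequence: A -a-> D -b-> B -a-> F -a-> F -b-> A

After reading 5 characters, M is in state A.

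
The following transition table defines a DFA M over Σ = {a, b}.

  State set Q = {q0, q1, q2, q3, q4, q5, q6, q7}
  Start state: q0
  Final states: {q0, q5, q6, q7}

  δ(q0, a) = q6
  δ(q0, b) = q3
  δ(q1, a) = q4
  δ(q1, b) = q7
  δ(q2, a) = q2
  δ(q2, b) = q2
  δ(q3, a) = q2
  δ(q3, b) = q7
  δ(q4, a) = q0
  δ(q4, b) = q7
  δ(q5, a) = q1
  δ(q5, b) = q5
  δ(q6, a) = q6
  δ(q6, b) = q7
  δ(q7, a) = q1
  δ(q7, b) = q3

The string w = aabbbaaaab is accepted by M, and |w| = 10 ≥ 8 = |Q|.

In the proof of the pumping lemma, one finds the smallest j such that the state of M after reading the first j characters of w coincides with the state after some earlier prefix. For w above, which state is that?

State sequence: q0 -a-> q6 -a-> q6 -b-> q7 -b-> q3 -b-> q7 -a-> q1 -a-> q4 -a-> q0 -a-> q6 -b-> q7
First repeat at step 2: q6 was already visited.

The earliest repeat is at step j = 2: M is in q6, which it already visited at step i = 1.

q6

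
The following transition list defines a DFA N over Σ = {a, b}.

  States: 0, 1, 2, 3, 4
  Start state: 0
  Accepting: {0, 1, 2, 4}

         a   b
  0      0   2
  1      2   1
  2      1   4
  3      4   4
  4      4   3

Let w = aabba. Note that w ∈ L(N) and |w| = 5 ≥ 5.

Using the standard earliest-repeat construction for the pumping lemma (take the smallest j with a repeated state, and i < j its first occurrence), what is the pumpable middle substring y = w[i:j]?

a

Run of N on w = a a b b a:
  step 0: 0  (start)
  step 1: 0  (read a: 0→0)   ← first repeat (0 seen earlier)
  step 2: 0  (read a: 0→0)
  step 3: 2  (read b: 0→2)
  step 4: 4  (read b: 2→4)
  step 5: 4  (read a: 4→4)

So i = 0, j = 1, giving x = w[0:0] = ε, y = w[0:1] = a, z = w[1:5] = abba.
Check: |xy| = 1 ≤ 5 and |y| = 1 ≥ 1. Reading y takes N from 0 back to 0, so every xyⁱz is accepted.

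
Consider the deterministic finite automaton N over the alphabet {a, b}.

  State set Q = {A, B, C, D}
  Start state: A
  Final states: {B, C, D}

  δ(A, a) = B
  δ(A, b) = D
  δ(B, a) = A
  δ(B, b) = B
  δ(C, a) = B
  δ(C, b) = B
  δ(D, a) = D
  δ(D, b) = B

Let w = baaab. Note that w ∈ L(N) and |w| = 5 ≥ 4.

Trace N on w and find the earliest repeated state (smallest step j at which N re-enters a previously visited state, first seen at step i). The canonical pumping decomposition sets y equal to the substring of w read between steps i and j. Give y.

State sequence: A -b-> D -a-> D -a-> D -a-> D -b-> B
First repeat at step 2: D was already visited.

So i = 1, j = 2, giving x = w[0:1] = b, y = w[1:2] = a, z = w[2:5] = aab.
Check: |xy| = 2 ≤ 4 and |y| = 1 ≥ 1. Reading y takes N from D back to D, so every xyⁱz is accepted.

a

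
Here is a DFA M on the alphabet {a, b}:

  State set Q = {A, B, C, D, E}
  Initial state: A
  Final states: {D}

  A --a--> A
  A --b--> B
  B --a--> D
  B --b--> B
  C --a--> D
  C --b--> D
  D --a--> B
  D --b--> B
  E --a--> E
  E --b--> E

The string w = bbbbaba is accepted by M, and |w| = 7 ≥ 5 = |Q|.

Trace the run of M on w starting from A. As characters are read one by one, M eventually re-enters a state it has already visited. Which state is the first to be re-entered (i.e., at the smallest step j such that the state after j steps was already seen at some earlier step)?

B

Run of M on w = b b b b a b a:
  step 0: A  (start)
  step 1: B  (read b: A→B)
  step 2: B  (read b: B→B)   ← first repeat (B seen earlier)
  step 3: B  (read b: B→B)
  step 4: B  (read b: B→B)
  step 5: D  (read a: B→D)
  step 6: B  (read b: D→B)
  step 7: D  (read a: B→D)

The earliest repeat is at step j = 2: M is in B, which it already visited at step i = 1.
Since M has 5 states, any run of length ≥ 5 visits 5+1 states, so by pigeonhole some state repeats within the first 5 steps — that repeat gives the pumpable loop.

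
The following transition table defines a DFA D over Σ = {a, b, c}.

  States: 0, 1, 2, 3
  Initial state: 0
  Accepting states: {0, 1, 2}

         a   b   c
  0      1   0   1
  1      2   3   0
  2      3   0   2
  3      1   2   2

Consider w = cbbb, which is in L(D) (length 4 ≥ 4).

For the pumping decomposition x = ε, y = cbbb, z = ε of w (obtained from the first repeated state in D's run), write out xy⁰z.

ε

xy⁰z = xz = ε·ε = ε.
Reading y = cbbb takes D from 0 back to 0, so after x the machine is still in 0, and z then leads to the accepting state 0. Hence ε ∈ L(D).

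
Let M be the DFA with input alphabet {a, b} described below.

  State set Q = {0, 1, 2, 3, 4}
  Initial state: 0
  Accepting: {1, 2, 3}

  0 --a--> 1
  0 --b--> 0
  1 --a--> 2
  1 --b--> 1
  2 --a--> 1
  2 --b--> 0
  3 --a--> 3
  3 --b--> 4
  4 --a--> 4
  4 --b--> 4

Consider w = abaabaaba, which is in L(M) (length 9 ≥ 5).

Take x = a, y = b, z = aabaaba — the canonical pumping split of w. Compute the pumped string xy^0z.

aaabaaba

xy⁰z = xz = a·aabaaba = aaabaaba.
Reading y = b takes M from 1 back to 1, so after x the machine is still in 1, and z then leads to the accepting state 2. Hence aaabaaba ∈ L(M).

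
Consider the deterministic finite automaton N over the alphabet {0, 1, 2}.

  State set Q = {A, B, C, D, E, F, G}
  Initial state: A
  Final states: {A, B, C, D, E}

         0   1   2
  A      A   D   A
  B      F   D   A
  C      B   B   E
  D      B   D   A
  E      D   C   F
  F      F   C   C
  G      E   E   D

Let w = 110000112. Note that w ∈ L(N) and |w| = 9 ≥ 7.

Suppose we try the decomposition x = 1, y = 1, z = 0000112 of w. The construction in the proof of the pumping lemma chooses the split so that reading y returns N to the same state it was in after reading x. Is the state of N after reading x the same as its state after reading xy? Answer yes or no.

yes

State sequence: A -1-> D -1-> D

After x (step 1): D. After xy (step 2): D.
They match, so y = 1 drives N around a cycle from D back to itself; pumping y any number of times keeps N in D before reading z, and xyⁱz ∈ L(N) for every i ≥ 0.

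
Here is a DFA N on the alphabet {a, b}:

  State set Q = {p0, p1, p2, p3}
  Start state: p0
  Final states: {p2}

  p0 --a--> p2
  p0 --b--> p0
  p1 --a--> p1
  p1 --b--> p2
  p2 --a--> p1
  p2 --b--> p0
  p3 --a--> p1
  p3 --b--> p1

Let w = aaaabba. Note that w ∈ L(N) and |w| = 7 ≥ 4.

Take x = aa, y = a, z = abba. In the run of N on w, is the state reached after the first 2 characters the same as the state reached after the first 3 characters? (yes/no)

yes

Run of N on the first 3 characters of w = a a a:
  step 0: p0  (start)
  step 1: p2  (read a: p0→p2)
  step 2: p1  (read a: p2→p1)
  step 3: p1  (read a: p1→p1)

After x (step 2): p1. After xy (step 3): p1.
They match, so y = a drives N around a cycle from p1 back to itself; pumping y any number of times keeps N in p1 before reading z, and xyⁱz ∈ L(N) for every i ≥ 0.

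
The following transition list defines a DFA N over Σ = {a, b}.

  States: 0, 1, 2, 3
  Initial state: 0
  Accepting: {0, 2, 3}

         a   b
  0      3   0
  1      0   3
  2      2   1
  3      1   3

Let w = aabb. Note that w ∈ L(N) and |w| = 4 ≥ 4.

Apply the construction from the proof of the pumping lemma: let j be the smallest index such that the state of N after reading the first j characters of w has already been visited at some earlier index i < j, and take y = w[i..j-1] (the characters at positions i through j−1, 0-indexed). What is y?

ab

Run of N on w = a a b b:
  step 0: 0  (start)
  step 1: 3  (read a: 0→3)
  step 2: 1  (read a: 3→1)
  step 3: 3  (read b: 1→3)   ← first repeat (3 seen earlier)
  step 4: 3  (read b: 3→3)

So i = 1, j = 3, giving x = w[0:1] = a, y = w[1:3] = ab, z = w[3:4] = b.
Check: |xy| = 3 ≤ 4 and |y| = 2 ≥ 1. Reading y takes N from 3 back to 3, so every xyⁱz is accepted.
Pumping length from the standard proof: p = 4 (the number of states). The repeated state found above gives |xy| = j ≤ 4 and |y| = j − i ≥ 1.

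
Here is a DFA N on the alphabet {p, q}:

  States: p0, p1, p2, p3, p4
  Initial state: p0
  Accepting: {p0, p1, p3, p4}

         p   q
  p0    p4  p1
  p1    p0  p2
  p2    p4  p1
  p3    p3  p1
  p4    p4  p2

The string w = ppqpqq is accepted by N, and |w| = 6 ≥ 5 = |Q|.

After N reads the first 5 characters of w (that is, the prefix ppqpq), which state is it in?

State sequence: p0 -p-> p4 -p-> p4 -q-> p2 -p-> p4 -q-> p2

After reading 5 characters, N is in state p2.
(This kind of state-tracing is the core of the pumping-lemma construction: with 5 states, pigeonhole forces a repeat within the first 5 steps.)

p2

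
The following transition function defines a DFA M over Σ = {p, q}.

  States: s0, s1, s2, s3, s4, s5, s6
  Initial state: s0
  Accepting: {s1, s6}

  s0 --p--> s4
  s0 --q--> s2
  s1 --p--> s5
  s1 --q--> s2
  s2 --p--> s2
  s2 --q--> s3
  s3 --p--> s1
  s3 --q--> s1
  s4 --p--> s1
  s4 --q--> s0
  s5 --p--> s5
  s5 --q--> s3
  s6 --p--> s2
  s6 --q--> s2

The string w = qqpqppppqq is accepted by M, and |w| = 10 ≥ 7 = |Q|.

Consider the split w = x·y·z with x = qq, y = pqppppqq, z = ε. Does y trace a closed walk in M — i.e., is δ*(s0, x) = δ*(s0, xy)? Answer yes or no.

Run of M on the first 10 characters of w = q q p q p p p p q q:
  step 0: s0  (start)
  step 1: s2  (read q: s0→s2)
  step 2: s3  (read q: s2→s3)
  step 3: s1  (read p: s3→s1)
  step 4: s2  (read q: s1→s2)
  step 5: s2  (read p: s2→s2)
  step 6: s2  (read p: s2→s2)
  step 7: s2  (read p: s2→s2)
  step 8: s2  (read p: s2→s2)
  step 9: s3  (read q: s2→s3)
  step 10: s1  (read q: s3→s1)

After x (step 2): s3. After xy (step 10): s1.
They differ (s3 ≠ s1), so y is not a cycle from the state after x; this split is not the one the pumping-lemma construction produces, and pumping y need not keep the string in L(M).

no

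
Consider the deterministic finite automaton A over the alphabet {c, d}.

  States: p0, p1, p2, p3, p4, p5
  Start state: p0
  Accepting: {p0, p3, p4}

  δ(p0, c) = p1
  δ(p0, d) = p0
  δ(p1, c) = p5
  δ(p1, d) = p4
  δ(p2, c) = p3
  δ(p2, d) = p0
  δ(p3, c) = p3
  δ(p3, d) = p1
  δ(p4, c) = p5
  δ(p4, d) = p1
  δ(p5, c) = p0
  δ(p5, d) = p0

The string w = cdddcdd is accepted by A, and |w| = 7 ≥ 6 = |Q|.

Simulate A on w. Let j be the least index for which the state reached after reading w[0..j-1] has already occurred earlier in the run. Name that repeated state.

p1

Run of A on w = c d d d c d d:
  step 0: p0  (start)
  step 1: p1  (read c: p0→p1)
  step 2: p4  (read d: p1→p4)
  step 3: p1  (read d: p4→p1)   ← first repeat (p1 seen earlier)
  step 4: p4  (read d: p1→p4)
  step 5: p5  (read c: p4→p5)
  step 6: p0  (read d: p5→p0)
  step 7: p0  (read d: p0→p0)

The earliest repeat is at step j = 3: A is in p1, which it already visited at step i = 1.
The DFA has 6 states, so the proof of the pumping lemma guarantees a repeated state among the first 6+1 visited; the segment between the two visits is the pumpable y.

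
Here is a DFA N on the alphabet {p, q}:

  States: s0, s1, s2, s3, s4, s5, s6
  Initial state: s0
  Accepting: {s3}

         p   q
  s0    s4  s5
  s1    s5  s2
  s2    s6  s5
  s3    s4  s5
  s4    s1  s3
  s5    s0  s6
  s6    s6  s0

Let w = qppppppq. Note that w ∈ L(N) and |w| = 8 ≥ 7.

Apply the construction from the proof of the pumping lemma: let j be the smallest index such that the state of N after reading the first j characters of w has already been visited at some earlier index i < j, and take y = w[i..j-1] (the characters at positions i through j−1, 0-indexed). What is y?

State sequence: s0 -q-> s5 -p-> s0 -p-> s4 -p-> s1 -p-> s5 -p-> s0 -p-> s4 -q-> s3
First repeat at step 2: s0 was already visited.

So i = 0, j = 2, giving x = w[0:0] = ε, y = w[0:2] = qp, z = w[2:8] = pppppq.
Check: |xy| = 2 ≤ 7 and |y| = 2 ≥ 1. Reading y takes N from s0 back to s0, so every xyⁱz is accepted.

qp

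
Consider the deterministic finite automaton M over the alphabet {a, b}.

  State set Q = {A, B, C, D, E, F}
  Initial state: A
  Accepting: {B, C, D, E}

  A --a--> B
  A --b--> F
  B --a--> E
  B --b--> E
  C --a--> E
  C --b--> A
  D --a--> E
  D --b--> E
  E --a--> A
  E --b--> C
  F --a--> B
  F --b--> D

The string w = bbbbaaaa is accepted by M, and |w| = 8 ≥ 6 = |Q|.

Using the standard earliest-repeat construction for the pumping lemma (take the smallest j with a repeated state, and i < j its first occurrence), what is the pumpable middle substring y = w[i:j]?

Run of M on w = b b b b a a a a:
  step 0: A  (start)
  step 1: F  (read b: A→F)
  step 2: D  (read b: F→D)
  step 3: E  (read b: D→E)
  step 4: C  (read b: E→C)
  step 5: E  (read a: C→E)   ← first repeat (E seen earlier)
  step 6: A  (read a: E→A)
  step 7: B  (read a: A→B)
  step 8: E  (read a: B→E)

So i = 3, j = 5, giving x = w[0:3] = bbb, y = w[3:5] = ba, z = w[5:8] = aaa.
Check: |xy| = 5 ≤ 6 and |y| = 2 ≥ 1. Reading y takes M from E back to E, so every xyⁱz is accepted.

ba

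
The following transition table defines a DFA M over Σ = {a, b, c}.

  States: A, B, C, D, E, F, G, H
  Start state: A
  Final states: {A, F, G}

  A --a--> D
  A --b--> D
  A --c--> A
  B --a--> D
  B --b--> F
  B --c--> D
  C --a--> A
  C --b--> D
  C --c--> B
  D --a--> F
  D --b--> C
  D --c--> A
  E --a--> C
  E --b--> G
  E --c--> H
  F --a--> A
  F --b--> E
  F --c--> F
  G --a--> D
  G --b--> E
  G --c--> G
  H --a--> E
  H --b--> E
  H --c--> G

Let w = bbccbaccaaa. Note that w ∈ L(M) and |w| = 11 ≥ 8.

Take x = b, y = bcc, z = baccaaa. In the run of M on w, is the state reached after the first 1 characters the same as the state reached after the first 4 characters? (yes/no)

State sequence: A -b-> D -b-> C -c-> B -c-> D

After x (step 1): D. After xy (step 4): D.
They match, so y = bcc drives M around a cycle from D back to itself; pumping y any number of times keeps M in D before reading z, and xyⁱz ∈ L(M) for every i ≥ 0.

yes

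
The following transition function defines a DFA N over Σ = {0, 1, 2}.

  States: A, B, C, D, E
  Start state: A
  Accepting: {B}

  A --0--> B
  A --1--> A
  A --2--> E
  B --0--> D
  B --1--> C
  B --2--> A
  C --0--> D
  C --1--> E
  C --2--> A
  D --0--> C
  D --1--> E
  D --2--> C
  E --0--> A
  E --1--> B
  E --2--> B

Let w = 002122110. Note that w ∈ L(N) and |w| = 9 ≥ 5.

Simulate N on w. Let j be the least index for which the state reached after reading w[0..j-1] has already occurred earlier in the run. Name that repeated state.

Run of N on w = 0 0 2 1 2 2 1 1 0:
  step 0: A  (start)
  step 1: B  (read 0: A→B)
  step 2: D  (read 0: B→D)
  step 3: C  (read 2: D→C)
  step 4: E  (read 1: C→E)
  step 5: B  (read 2: E→B)   ← first repeat (B seen earlier)
  step 6: A  (read 2: B→A)
  step 7: A  (read 1: A→A)
  step 8: A  (read 1: A→A)
  step 9: B  (read 0: A→B)

The earliest repeat is at step j = 5: N is in B, which it already visited at step i = 1.

B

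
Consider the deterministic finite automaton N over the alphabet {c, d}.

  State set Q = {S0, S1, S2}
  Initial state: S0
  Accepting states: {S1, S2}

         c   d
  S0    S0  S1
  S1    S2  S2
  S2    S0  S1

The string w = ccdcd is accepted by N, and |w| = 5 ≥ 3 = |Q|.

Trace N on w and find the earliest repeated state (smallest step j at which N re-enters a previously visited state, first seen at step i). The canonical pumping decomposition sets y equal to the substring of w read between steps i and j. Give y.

c

State sequence: S0 -c-> S0 -c-> S0 -d-> S1 -c-> S2 -d-> S1
First repeat at step 1: S0 was already visited.

So i = 0, j = 1, giving x = w[0:0] = ε, y = w[0:1] = c, z = w[1:5] = cdcd.
Check: |xy| = 1 ≤ 3 and |y| = 1 ≥ 1. Reading y takes N from S0 back to S0, so every xyⁱz is accepted.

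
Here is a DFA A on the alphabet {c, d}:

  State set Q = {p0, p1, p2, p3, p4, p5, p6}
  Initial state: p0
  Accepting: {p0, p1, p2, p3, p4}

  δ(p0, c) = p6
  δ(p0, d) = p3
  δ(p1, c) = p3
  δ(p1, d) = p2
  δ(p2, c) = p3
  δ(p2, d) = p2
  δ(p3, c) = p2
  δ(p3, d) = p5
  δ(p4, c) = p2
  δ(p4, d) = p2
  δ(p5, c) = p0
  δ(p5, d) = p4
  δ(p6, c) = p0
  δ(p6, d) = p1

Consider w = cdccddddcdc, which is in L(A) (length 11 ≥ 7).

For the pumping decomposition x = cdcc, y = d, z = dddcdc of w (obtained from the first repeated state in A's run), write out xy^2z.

cdccdddddcdc

xy^2z = cdcc·d·d·dddcdc = cdccdddddcdc.
Reading y = d takes A from p2 back to p2, so after x·y·y the machine is still in p2, and z then leads to the accepting state p0. Hence cdccdddddcdc ∈ L(A).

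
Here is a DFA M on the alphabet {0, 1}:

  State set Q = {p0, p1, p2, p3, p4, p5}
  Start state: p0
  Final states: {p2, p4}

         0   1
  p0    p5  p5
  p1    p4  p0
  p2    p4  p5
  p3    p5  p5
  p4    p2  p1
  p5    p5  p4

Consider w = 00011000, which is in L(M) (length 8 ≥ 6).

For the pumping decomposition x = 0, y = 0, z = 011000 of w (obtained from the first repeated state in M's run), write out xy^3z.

0000011000

xy^3z = 0·0·0·0·011000 = 0000011000.
Reading y = 0 takes M from p5 back to p5, so after x·y·y·y the machine is still in p5, and z then leads to the accepting state p4. Hence 0000011000 ∈ L(M).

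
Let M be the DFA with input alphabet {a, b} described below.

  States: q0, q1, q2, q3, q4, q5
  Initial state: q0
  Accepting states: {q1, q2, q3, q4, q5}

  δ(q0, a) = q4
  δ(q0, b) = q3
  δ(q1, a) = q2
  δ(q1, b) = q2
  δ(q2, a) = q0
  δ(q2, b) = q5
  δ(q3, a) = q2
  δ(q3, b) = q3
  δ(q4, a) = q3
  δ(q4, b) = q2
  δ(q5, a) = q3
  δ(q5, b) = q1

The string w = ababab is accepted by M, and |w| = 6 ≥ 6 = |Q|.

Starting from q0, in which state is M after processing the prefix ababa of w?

q2

State sequence: q0 -a-> q4 -b-> q2 -a-> q0 -b-> q3 -a-> q2

After reading 5 characters, M is in state q2.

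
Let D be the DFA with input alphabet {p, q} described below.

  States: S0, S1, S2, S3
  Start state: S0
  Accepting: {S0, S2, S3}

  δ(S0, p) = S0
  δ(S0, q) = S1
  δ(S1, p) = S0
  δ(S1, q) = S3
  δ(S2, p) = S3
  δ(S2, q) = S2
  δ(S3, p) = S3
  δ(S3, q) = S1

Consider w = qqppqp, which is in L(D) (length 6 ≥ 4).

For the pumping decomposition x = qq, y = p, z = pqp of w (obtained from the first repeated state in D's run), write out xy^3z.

qqppppqp

xy^3z = qq·p·p·p·pqp = qqppppqp.
Reading y = p takes D from S3 back to S3, so after x·y·y·y the machine is still in S3, and z then leads to the accepting state S0. Hence qqppppqp ∈ L(D).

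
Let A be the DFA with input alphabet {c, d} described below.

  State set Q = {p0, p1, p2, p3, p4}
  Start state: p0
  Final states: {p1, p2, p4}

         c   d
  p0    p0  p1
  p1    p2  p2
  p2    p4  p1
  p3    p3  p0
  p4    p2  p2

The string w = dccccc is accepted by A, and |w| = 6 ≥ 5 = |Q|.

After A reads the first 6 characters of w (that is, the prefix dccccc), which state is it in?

Run of A on the first 6 characters of w = d c c c c c:
  step 0: p0  (start)
  step 1: p1  (read d: p0→p1)
  step 2: p2  (read c: p1→p2)
  step 3: p4  (read c: p2→p4)
  step 4: p2  (read c: p4→p2)
  step 5: p4  (read c: p2→p4)
  step 6: p2  (read c: p4→p2)

After reading 6 characters, A is in state p2.
(This kind of state-tracing is the core of the pumping-lemma construction: with 5 states, pigeonhole forces a repeat within the first 5 steps.)

p2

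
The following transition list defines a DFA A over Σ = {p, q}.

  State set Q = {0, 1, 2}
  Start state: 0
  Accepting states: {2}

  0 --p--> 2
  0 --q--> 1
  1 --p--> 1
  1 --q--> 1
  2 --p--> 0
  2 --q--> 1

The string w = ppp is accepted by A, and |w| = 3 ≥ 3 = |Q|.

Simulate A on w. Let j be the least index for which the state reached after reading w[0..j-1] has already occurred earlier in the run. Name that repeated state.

State sequence: 0 -p-> 2 -p-> 0 -p-> 2
First repeat at step 2: 0 was already visited.

The earliest repeat is at step j = 2: A is in 0, which it already visited at step i = 0.

0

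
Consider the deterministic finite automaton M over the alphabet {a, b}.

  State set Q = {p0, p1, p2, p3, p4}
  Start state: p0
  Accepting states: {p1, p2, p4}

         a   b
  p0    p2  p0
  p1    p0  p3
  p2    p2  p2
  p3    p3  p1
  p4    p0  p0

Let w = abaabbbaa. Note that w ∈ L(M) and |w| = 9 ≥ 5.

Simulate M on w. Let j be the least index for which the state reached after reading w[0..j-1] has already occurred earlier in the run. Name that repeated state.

State sequence: p0 -a-> p2 -b-> p2 -a-> p2 -a-> p2 -b-> p2 -b-> p2 -b-> p2 -a-> p2 -a-> p2
First repeat at step 2: p2 was already visited.

The earliest repeat is at step j = 2: M is in p2, which it already visited at step i = 1.
Pumping length from the standard proof: p = 5 (the number of states). The repeated state found above gives |xy| = j ≤ 5 and |y| = j − i ≥ 1.

p2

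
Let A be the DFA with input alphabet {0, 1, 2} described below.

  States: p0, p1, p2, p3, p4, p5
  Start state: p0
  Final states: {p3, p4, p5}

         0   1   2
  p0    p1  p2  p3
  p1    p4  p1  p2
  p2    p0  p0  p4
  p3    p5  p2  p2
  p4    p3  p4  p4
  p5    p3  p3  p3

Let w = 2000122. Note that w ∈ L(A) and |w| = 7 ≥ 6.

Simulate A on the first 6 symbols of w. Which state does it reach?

Run of A on the first 6 characters of w = 2 0 0 0 1 2:
  step 0: p0  (start)
  step 1: p3  (read 2: p0→p3)
  step 2: p5  (read 0: p3→p5)
  step 3: p3  (read 0: p5→p3)
  step 4: p5  (read 0: p3→p5)
  step 5: p3  (read 1: p5→p3)
  step 6: p2  (read 2: p3→p2)

After reading 6 characters, A is in state p2.

p2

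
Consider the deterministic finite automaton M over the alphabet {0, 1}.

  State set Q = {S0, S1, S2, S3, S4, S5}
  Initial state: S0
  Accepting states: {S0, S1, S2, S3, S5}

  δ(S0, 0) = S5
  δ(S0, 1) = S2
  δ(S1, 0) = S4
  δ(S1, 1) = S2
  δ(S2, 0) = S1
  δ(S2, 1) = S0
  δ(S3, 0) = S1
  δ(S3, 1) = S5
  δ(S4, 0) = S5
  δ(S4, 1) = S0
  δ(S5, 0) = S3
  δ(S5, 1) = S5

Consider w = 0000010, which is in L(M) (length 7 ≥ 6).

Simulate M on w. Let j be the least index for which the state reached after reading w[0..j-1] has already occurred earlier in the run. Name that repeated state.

S5

State sequence: S0 -0-> S5 -0-> S3 -0-> S1 -0-> S4 -0-> S5 -1-> S5 -0-> S3
First repeat at step 5: S5 was already visited.

The earliest repeat is at step j = 5: M is in S5, which it already visited at step i = 1.
The DFA has 6 states, so the proof of the pumping lemma guarantees a repeated state among the first 6+1 visited; the segment between the two visits is the pumpable y.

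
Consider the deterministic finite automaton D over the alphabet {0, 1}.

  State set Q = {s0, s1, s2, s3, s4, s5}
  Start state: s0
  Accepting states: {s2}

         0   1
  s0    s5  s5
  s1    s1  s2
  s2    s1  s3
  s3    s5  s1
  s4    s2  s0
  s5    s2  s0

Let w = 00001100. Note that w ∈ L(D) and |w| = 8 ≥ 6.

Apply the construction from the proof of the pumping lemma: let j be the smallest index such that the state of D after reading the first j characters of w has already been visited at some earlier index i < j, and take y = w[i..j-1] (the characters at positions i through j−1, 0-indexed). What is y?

Run of D on w = 0 0 0 0 1 1 0 0:
  step 0: s0  (start)
  step 1: s5  (read 0: s0→s5)
  step 2: s2  (read 0: s5→s2)
  step 3: s1  (read 0: s2→s1)
  step 4: s1  (read 0: s1→s1)   ← first repeat (s1 seen earlier)
  step 5: s2  (read 1: s1→s2)
  step 6: s3  (read 1: s2→s3)
  step 7: s5  (read 0: s3→s5)
  step 8: s2  (read 0: s5→s2)

So i = 3, j = 4, giving x = w[0:3] = 000, y = w[3:4] = 0, z = w[4:8] = 1100.
Check: |xy| = 4 ≤ 6 and |y| = 1 ≥ 1. Reading y takes D from s1 back to s1, so every xyⁱz is accepted.
With |Q| = 6, pigeonhole forces a state repeat no later than step 6; the substring read between the first and second visits to that state can be pumped.

0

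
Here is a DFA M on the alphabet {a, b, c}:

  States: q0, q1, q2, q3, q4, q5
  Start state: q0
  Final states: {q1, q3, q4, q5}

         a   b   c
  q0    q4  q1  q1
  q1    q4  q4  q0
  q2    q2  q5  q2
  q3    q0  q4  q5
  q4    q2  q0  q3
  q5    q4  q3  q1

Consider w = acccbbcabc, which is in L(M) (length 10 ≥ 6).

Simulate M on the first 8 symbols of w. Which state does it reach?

Run of M on the first 8 characters of w = a c c c b b c a:
  step 0: q0  (start)
  step 1: q4  (read a: q0→q4)
  step 2: q3  (read c: q4→q3)
  step 3: q5  (read c: q3→q5)
  step 4: q1  (read c: q5→q1)
  step 5: q4  (read b: q1→q4)
  step 6: q0  (read b: q4→q0)
  step 7: q1  (read c: q0→q1)
  step 8: q4  (read a: q1→q4)

After reading 8 characters, M is in state q4.
(This kind of state-tracing is the core of the pumping-lemma construction: with 6 states, pigeonhole forces a repeat within the first 6 steps.)

q4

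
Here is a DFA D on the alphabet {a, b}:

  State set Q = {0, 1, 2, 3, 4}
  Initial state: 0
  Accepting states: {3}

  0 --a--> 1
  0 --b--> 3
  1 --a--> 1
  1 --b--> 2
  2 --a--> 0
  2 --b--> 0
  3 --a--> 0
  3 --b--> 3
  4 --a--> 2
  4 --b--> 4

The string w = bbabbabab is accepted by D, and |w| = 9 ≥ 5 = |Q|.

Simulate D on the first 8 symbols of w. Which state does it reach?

Run of D on the first 8 characters of w = b b a b b a b a:
  step 0: 0  (start)
  step 1: 3  (read b: 0→3)
  step 2: 3  (read b: 3→3)
  step 3: 0  (read a: 3→0)
  step 4: 3  (read b: 0→3)
  step 5: 3  (read b: 3→3)
  step 6: 0  (read a: 3→0)
  step 7: 3  (read b: 0→3)
  step 8: 0  (read a: 3→0)

After reading 8 characters, D is in state 0.

0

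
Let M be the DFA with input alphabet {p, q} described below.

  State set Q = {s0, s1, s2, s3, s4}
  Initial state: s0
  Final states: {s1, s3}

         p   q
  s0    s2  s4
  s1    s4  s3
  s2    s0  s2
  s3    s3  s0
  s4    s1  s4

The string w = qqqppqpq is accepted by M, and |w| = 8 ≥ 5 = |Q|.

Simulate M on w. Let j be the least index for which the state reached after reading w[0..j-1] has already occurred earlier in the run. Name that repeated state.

State sequence: s0 -q-> s4 -q-> s4 -q-> s4 -p-> s1 -p-> s4 -q-> s4 -p-> s1 -q-> s3
First repeat at step 2: s4 was already visited.

The earliest repeat is at step j = 2: M is in s4, which it already visited at step i = 1.

s4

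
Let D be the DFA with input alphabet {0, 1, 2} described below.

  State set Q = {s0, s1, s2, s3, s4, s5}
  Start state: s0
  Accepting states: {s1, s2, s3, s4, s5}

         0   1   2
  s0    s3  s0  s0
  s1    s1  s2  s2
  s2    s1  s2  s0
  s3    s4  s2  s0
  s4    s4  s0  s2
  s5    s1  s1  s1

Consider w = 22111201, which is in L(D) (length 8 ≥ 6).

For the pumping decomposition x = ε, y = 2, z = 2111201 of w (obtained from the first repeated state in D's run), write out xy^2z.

222111201

xy^2z = ε·2·2·2111201 = 222111201.
Reading y = 2 takes D from s0 back to s0, so after x·y·y the machine is still in s0, and z then leads to the accepting state s2. Hence 222111201 ∈ L(D).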